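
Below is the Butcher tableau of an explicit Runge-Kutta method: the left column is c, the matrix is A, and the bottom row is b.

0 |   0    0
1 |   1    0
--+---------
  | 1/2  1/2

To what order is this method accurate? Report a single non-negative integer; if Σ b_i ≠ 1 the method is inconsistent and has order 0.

2

b = (1/2, 1/2)
c = (0, 1)
Σ b_i: 1/2·1 + 1/2·1 = 1 ✓
b·c: 1/2·1 = 1/2 ✓; 2 stages ⇒ order 2.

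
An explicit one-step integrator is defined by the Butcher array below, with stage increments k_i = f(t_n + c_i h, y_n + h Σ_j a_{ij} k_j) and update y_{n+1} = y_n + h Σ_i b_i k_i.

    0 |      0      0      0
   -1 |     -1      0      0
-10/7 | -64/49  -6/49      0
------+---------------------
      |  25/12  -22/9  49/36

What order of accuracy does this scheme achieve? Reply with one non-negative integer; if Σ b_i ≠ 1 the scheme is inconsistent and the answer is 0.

b = (25/12, -22/9, 49/36)
c = (0, -1, -10/7)
Ac = (0, 0, 6/49)
Σ b_i: 25/12·1 + (-22/9)·1 + 49/36·1 = 1 ✓
b·c: (-22/9)·(-1) + 49/36·(-10/7) = 1/2 ✓
b·c²: (-22/9)·1 + 49/36·100/49 = 1/3 ✓
b·Ac: 49/36·6/49 = 1/6 ✓; 3 stages ⇒ order 3.

3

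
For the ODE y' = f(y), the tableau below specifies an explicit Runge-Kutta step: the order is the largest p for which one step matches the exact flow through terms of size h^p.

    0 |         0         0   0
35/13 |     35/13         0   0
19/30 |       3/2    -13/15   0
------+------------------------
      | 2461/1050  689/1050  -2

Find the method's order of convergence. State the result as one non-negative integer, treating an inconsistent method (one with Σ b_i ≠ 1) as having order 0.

b = (2461/1050, 689/1050, -2)
c = (0, 35/13, 19/30)
Ac = (0, 0, -7/3)
Σ b_i: 2461/1050·1 + 689/1050·1 + (-2)·1 = 1 ✓
b·c: 689/1050·35/13 + (-2)·19/30 = 1/2 ✓
b·c²: 689/1050·1225/169 + (-2)·361/900 = 11566/2925 ≠ 1/3 ⇒ order 2.
b·Ac: (-2)·(-7/3) = 14/3 ≠ 1/6

2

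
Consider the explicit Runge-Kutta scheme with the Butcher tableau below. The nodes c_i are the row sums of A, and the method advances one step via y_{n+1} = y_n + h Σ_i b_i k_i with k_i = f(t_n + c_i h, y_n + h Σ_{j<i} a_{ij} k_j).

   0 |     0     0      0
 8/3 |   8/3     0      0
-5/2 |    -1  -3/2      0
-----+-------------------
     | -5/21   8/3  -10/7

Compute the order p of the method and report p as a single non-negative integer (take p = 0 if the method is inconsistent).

1

b = (-5/21, 8/3, -10/7)
c = (0, 8/3, -5/2)
Ac = (0, 0, -4)
Σ b_i: (-5/21)·1 + 8/3·1 + (-10/7)·1 = 1 ✓
b·c: 8/3·8/3 + (-10/7)·(-5/2) = 673/63 ≠ 1/2 ⇒ order 1.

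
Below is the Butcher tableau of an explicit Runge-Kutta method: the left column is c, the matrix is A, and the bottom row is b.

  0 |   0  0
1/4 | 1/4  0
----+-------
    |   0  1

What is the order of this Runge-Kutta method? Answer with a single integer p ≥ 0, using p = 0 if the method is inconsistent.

1

b = (0, 1)
c = (0, 1/4)
Σ b_i: 1·1 = 1 ✓
b·c: 1·1/4 = 1/4 ≠ 1/2 ⇒ order 1.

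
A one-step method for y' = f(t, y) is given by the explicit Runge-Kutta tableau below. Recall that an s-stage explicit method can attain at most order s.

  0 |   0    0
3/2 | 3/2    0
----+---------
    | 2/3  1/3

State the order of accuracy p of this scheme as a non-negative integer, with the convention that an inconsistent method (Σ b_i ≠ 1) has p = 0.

b = (2/3, 1/3)
c = (0, 3/2)
Σ b_i: 2/3·1 + 1/3·1 = 1 ✓
b·c: 1/3·3/2 = 1/2 ✓; 2 stages ⇒ order 2.

2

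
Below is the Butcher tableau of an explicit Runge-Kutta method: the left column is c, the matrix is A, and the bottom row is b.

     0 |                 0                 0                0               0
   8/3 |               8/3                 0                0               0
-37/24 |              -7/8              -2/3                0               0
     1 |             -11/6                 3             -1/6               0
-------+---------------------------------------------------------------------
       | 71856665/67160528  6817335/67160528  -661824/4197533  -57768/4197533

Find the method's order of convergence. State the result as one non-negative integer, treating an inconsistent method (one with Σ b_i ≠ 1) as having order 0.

b = (71856665/67160528, 6817335/67160528, -661824/4197533, -57768/4197533)
c = (0, 8/3, -37/24, 1)
Ac = (0, 0, -16/9, 1189/144)
Σ b_i: 71856665/67160528·1 + 6817335/67160528·1 + (-661824/4197533)·1 + (-57768/4197533)·1 = 1 ✓
b·c: 6817335/67160528·8/3 + (-661824/4197533)·(-37/24) + (-57768/4197533)·1 = 1/2 ✓
b·c²: 6817335/67160528·64/9 + (-661824/4197533)·1369/576 + (-57768/4197533)·1 = 1/3 ✓
b·Ac: (-661824/4197533)·(-16/9) + (-57768/4197533)·1189/144 = 1/6 ✓
b·c³: 6817335/67160528·512/27 + (-661824/4197533)·(-50653/13824) + (-57768/4197533)·1 = 752187515/302222376 ≠ 1/4 ⇒ order 3.
b·(c∘Ac): (-661824/4197533)·74/27 + (-57768/4197533)·1189/144 = -13745251/25185198 ≠ 1/8
b·Ac²: (-661824/4197533)·(-128/27) + (-57768/4197533)·72359/3456 = 277637071/604444752 ≠ 1/12
b·A²c: (-57768/4197533)·8/27 = -154048/37777797 ≠ 1/24

3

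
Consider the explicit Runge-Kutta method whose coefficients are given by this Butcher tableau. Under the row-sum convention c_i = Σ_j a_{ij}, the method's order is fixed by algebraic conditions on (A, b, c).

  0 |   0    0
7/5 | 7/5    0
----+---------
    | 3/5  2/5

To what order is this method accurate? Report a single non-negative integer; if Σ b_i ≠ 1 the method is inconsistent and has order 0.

1

b = (3/5, 2/5)
c = (0, 7/5)
Σ b_i: 3/5·1 + 2/5·1 = 1 ✓
b·c: 2/5·7/5 = 14/25 ≠ 1/2 ⇒ order 1.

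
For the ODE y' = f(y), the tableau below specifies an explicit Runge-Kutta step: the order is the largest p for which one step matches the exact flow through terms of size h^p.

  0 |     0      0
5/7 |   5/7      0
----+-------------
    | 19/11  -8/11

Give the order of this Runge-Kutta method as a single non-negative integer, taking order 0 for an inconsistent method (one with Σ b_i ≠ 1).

b = (19/11, -8/11)
c = (0, 5/7)
Σ b_i: 19/11·1 + (-8/11)·1 = 1 ✓
b·c: (-8/11)·5/7 = -40/77 ≠ 1/2 ⇒ order 1.

1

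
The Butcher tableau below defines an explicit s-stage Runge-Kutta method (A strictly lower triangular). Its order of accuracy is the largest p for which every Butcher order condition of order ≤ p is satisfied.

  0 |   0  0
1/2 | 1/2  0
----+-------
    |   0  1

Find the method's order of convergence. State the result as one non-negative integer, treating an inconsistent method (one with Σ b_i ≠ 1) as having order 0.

b = (0, 1)
c = (0, 1/2)
Σ b_i: 1·1 = 1 ✓
b·c: 1·1/2 = 1/2 ✓; 2 stages ⇒ order 2.

2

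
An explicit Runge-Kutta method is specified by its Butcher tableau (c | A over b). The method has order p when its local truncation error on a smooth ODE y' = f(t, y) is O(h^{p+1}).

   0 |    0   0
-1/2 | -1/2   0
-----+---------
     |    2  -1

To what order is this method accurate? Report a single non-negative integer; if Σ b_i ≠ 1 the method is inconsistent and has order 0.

2

b = (2, -1)
c = (0, -1/2)
Σ b_i: 2·1 + (-1)·1 = 1 ✓
b·c: (-1)·(-1/2) = 1/2 ✓; 2 stages ⇒ order 2.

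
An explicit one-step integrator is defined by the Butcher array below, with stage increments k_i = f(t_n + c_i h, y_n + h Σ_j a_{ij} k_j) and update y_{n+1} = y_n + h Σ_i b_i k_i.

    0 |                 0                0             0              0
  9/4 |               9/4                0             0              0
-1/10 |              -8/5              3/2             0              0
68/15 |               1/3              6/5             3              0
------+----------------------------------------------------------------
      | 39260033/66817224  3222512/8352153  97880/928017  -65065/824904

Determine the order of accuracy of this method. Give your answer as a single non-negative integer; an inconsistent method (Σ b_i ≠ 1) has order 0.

3

b = (39260033/66817224, 3222512/8352153, 97880/928017, -65065/824904)
c = (0, 9/4, -1/10, 68/15)
Ac = (0, 0, 27/8, 12/5)
Σ b_i: 39260033/66817224·1 + 3222512/8352153·1 + 97880/928017·1 + (-65065/824904)·1 = 1 ✓
b·c: 3222512/8352153·9/4 + 97880/928017·(-1/10) + (-65065/824904)·68/15 = 1/2 ✓
b·c²: 3222512/8352153·81/16 + 97880/928017·1/100 + (-65065/824904)·4624/225 = 1/3 ✓
b·Ac: 97880/928017·27/8 + (-65065/824904)·12/5 = 1/6 ✓
b·c³: 3222512/8352153·729/64 + 97880/928017·(-1/1000) + (-65065/824904)·314432/3375 = -822333647/278405100 ≠ 1/4 ⇒ order 3.
b·(c∘Ac): 97880/928017·(-27/80) + (-65065/824904)·272/25 = -921589/1031130 ≠ 1/8
b·Ac²: 97880/928017·243/32 + (-65065/824904)·1221/200 = 3512909/10998720 ≠ 1/12
b·A²c: (-65065/824904)·81/8 = -65065/81472 ≠ 1/24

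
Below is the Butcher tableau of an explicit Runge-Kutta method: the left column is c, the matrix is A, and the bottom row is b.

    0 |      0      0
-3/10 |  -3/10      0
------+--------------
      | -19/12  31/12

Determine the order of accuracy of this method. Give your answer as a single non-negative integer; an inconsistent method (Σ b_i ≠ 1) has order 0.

1

b = (-19/12, 31/12)
c = (0, -3/10)
Σ b_i: (-19/12)·1 + 31/12·1 = 1 ✓
b·c: 31/12·(-3/10) = -31/40 ≠ 1/2 ⇒ order 1.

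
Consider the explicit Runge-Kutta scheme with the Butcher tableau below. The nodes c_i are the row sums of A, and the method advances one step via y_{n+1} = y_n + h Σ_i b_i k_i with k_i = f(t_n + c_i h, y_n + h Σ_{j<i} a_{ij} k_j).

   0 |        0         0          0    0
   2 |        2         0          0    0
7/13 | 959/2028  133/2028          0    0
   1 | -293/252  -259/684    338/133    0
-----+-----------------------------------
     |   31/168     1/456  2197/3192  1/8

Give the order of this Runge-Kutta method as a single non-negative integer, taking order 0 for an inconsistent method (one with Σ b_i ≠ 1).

b = (31/168, 1/456, 2197/3192, 1/8)
c = (0, 2, 7/13, 1)
Ac = (0, 0, 133/1014, 11/18)
Σ b_i: 31/168·1 + 1/456·1 + 2197/3192·1 + 1/8·1 = 1 ✓
b·c: 1/456·2 + 2197/3192·7/13 + 1/8·1 = 1/2 ✓
b·c²: 1/456·4 + 2197/3192·49/169 + 1/8·1 = 1/3 ✓
b·Ac: 2197/3192·133/1014 + 1/8·11/18 = 1/6 ✓
b·c³: 1/456·8 + 2197/3192·343/2197 + 1/8·1 = 1/4 ✓
b·(c∘Ac): 2197/3192·931/13182 + 1/8·11/18 = 1/8 ✓
b·Ac²: 2197/3192·133/507 + 1/8·(-7/9) = 1/12 ✓
b·A²c: 1/8·1/3 = 1/24 ✓; 4 stages ⇒ order 4.

4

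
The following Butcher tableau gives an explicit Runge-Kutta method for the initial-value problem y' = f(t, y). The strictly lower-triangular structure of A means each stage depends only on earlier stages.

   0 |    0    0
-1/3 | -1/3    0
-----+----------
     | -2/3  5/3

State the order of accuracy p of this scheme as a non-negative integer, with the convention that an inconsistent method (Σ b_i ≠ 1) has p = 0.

1

b = (-2/3, 5/3)
c = (0, -1/3)
Σ b_i: (-2/3)·1 + 5/3·1 = 1 ✓
b·c: 5/3·(-1/3) = -5/9 ≠ 1/2 ⇒ order 1.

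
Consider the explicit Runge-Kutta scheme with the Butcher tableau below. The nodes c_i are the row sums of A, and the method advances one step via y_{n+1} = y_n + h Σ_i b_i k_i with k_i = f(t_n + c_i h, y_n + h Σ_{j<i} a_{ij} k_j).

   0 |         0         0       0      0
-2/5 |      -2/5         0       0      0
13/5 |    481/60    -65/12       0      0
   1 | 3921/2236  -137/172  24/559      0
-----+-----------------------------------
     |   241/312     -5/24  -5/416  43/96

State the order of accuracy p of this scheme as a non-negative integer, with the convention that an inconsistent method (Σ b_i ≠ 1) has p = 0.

b = (241/312, -5/24, -5/416, 43/96)
c = (0, -2/5, 13/5, 1)
Ac = (0, 0, 13/6, 37/86)
Σ b_i: 241/312·1 + (-5/24)·1 + (-5/416)·1 + 43/96·1 = 1 ✓
b·c: (-5/24)·(-2/5) + (-5/416)·13/5 + 43/96·1 = 1/2 ✓
b·c²: (-5/24)·4/25 + (-5/416)·169/25 + 43/96·1 = 1/3 ✓
b·Ac: (-5/416)·13/6 + 43/96·37/86 = 1/6 ✓
b·c³: (-5/24)·(-8/125) + (-5/416)·2197/125 + 43/96·1 = 1/4 ✓
b·(c∘Ac): (-5/416)·169/30 + 43/96·37/86 = 1/8 ✓
b·Ac²: (-5/416)·(-13/15) + 43/96·7/43 = 1/12 ✓
b·A²c: 43/96·4/43 = 1/24 ✓; 4 stages ⇒ order 4.

4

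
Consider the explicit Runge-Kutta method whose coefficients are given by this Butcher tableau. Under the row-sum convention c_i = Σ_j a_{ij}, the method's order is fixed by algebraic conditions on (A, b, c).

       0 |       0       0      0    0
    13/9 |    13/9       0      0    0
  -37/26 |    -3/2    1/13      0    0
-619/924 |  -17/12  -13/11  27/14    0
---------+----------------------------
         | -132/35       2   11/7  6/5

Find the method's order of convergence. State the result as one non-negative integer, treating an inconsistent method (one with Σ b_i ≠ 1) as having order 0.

b = (-132/35, 2, 11/7, 6/5)
c = (0, 13/9, -37/26, -619/924)
Ac = (0, 0, 1/9, -160417/36036)
Σ b_i: (-132/35)·1 + 2·1 + 11/7·1 + 6/5·1 = 1 ✓
b·c: 2·13/9 + 11/7·(-37/26) + 6/5·(-619/924) = -6814/45045 ≠ 1/2 ⇒ order 1.

1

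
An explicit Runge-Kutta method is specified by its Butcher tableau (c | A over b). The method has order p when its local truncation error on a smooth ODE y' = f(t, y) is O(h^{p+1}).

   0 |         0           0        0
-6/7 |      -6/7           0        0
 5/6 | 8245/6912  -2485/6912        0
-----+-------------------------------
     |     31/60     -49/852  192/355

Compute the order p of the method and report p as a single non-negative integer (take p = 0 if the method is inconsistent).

3

b = (31/60, -49/852, 192/355)
c = (0, -6/7, 5/6)
Ac = (0, 0, 355/1152)
Σ b_i: 31/60·1 + (-49/852)·1 + 192/355·1 = 1 ✓
b·c: (-49/852)·(-6/7) + 192/355·5/6 = 1/2 ✓
b·c²: (-49/852)·36/49 + 192/355·25/36 = 1/3 ✓
b·Ac: 192/355·355/1152 = 1/6 ✓; 3 stages ⇒ order 3.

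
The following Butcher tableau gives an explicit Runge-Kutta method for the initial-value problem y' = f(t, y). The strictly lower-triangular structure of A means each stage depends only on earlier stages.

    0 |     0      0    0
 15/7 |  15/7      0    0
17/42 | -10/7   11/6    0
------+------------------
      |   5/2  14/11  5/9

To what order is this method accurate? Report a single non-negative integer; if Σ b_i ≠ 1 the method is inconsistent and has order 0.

b = (5/2, 14/11, 5/9)
c = (0, 15/7, 17/42)
Ac = (0, 0, 55/14)
Σ b_i: 5/2·1 + 14/11·1 + 5/9·1 = 857/198 ≠ 1 ⇒ order 0.

0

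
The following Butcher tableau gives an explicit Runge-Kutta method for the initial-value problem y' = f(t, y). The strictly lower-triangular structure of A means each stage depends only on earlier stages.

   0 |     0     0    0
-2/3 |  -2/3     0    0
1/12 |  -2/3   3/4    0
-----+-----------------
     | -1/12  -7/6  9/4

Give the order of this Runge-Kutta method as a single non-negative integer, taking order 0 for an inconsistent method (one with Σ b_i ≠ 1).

1

b = (-1/12, -7/6, 9/4)
c = (0, -2/3, 1/12)
Ac = (0, 0, -1/2)
Σ b_i: (-1/12)·1 + (-7/6)·1 + 9/4·1 = 1 ✓
b·c: (-7/6)·(-2/3) + 9/4·1/12 = 139/144 ≠ 1/2 ⇒ order 1.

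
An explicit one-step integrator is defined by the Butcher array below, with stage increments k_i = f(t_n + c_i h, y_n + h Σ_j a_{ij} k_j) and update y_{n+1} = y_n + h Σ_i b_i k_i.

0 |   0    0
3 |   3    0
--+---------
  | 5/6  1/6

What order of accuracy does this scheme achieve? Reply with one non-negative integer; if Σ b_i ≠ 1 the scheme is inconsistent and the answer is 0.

b = (5/6, 1/6)
c = (0, 3)
Σ b_i: 5/6·1 + 1/6·1 = 1 ✓
b·c: 1/6·3 = 1/2 ✓; 2 stages ⇒ order 2.

2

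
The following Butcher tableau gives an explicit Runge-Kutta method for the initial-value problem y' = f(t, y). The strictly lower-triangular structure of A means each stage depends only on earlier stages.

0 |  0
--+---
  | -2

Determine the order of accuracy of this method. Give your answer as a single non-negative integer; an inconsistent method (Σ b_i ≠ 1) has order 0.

0

b = (-2)
c = (0)
Σ b_i: (-2)·1 = -2 ≠ 1 ⇒ order 0.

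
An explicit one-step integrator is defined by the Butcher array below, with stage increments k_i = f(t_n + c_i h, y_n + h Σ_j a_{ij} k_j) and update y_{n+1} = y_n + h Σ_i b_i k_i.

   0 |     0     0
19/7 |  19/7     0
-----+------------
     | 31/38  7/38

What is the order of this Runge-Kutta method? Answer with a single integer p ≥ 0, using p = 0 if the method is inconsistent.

b = (31/38, 7/38)
c = (0, 19/7)
Σ b_i: 31/38·1 + 7/38·1 = 1 ✓
b·c: 7/38·19/7 = 1/2 ✓; 2 stages ⇒ order 2.

2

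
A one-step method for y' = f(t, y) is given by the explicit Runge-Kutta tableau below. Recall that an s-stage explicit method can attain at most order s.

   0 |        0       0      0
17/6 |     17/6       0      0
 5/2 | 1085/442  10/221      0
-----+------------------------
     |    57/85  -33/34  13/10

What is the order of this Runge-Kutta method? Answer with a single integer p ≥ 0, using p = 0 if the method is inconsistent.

b = (57/85, -33/34, 13/10)
c = (0, 17/6, 5/2)
Ac = (0, 0, 5/39)
Σ b_i: 57/85·1 + (-33/34)·1 + 13/10·1 = 1 ✓
b·c: (-33/34)·17/6 + 13/10·5/2 = 1/2 ✓
b·c²: (-33/34)·289/36 + 13/10·25/4 = 1/3 ✓
b·Ac: 13/10·5/39 = 1/6 ✓; 3 stages ⇒ order 3.

3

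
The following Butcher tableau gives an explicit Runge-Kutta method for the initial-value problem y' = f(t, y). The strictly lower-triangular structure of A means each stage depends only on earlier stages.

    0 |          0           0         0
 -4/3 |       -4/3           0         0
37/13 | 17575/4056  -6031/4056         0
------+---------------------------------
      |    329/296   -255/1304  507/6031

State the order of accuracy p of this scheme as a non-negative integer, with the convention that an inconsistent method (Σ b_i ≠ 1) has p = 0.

b = (329/296, -255/1304, 507/6031)
c = (0, -4/3, 37/13)
Ac = (0, 0, 6031/3042)
Σ b_i: 329/296·1 + (-255/1304)·1 + 507/6031·1 = 1 ✓
b·c: (-255/1304)·(-4/3) + 507/6031·37/13 = 1/2 ✓
b·c²: (-255/1304)·16/9 + 507/6031·1369/169 = 1/3 ✓
b·Ac: 507/6031·6031/3042 = 1/6 ✓; 3 stages ⇒ order 3.

3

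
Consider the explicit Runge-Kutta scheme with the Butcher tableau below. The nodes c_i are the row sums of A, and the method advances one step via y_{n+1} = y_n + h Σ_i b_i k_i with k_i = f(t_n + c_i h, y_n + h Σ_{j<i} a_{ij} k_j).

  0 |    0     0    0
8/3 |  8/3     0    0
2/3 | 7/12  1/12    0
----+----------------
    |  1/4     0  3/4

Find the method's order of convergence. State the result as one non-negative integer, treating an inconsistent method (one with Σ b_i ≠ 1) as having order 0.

3

b = (1/4, 0, 3/4)
c = (0, 8/3, 2/3)
Ac = (0, 0, 2/9)
Σ b_i: 1/4·1 + 3/4·1 = 1 ✓
b·c: 3/4·2/3 = 1/2 ✓
b·c²: 3/4·4/9 = 1/3 ✓
b·Ac: 3/4·2/9 = 1/6 ✓; 3 stages ⇒ order 3.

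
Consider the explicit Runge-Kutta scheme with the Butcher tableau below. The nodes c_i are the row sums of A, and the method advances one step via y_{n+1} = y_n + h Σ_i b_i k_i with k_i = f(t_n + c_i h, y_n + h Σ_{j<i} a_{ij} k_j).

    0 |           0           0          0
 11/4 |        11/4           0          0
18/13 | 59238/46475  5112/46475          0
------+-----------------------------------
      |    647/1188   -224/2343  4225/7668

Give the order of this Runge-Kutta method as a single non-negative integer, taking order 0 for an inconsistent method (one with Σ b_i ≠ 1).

3

b = (647/1188, -224/2343, 4225/7668)
c = (0, 11/4, 18/13)
Ac = (0, 0, 1278/4225)
Σ b_i: 647/1188·1 + (-224/2343)·1 + 4225/7668·1 = 1 ✓
b·c: (-224/2343)·11/4 + 4225/7668·18/13 = 1/2 ✓
b·c²: (-224/2343)·121/16 + 4225/7668·324/169 = 1/3 ✓
b·Ac: 4225/7668·1278/4225 = 1/6 ✓; 3 stages ⇒ order 3.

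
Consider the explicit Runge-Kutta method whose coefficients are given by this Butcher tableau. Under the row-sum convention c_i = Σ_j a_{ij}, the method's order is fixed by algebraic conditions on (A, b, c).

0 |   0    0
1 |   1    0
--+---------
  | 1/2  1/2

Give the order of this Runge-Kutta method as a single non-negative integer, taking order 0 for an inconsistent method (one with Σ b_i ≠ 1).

2

b = (1/2, 1/2)
c = (0, 1)
Σ b_i: 1/2·1 + 1/2·1 = 1 ✓
b·c: 1/2·1 = 1/2 ✓; 2 stages ⇒ order 2.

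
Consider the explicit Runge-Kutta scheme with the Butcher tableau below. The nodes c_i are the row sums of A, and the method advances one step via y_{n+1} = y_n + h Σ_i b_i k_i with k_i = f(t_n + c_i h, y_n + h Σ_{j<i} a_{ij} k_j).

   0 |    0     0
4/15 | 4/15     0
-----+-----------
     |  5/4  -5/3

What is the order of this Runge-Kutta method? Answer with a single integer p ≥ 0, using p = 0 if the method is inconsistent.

0

b = (5/4, -5/3)
c = (0, 4/15)
Σ b_i: 5/4·1 + (-5/3)·1 = -5/12 ≠ 1 ⇒ order 0.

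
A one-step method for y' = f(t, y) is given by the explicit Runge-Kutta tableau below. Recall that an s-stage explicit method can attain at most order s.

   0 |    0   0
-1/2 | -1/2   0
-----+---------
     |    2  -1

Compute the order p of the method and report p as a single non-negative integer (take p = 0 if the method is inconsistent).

b = (2, -1)
c = (0, -1/2)
Σ b_i: 2·1 + (-1)·1 = 1 ✓
b·c: (-1)·(-1/2) = 1/2 ✓; 2 stages ⇒ order 2.

2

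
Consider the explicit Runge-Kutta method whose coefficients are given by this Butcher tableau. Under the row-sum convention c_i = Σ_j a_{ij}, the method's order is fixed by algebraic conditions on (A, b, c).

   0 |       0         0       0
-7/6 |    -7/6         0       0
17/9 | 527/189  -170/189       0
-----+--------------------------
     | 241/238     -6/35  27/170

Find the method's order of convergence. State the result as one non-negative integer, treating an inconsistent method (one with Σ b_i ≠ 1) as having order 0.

3

b = (241/238, -6/35, 27/170)
c = (0, -7/6, 17/9)
Ac = (0, 0, 85/81)
Σ b_i: 241/238·1 + (-6/35)·1 + 27/170·1 = 1 ✓
b·c: (-6/35)·(-7/6) + 27/170·17/9 = 1/2 ✓
b·c²: (-6/35)·49/36 + 27/170·289/81 = 1/3 ✓
b·Ac: 27/170·85/81 = 1/6 ✓; 3 stages ⇒ order 3.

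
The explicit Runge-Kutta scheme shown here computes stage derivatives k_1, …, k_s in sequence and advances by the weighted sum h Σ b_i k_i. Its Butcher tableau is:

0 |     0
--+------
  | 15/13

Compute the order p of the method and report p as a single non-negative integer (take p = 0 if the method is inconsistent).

0

b = (15/13)
c = (0)
Σ b_i: 15/13·1 = 15/13 ≠ 1 ⇒ order 0.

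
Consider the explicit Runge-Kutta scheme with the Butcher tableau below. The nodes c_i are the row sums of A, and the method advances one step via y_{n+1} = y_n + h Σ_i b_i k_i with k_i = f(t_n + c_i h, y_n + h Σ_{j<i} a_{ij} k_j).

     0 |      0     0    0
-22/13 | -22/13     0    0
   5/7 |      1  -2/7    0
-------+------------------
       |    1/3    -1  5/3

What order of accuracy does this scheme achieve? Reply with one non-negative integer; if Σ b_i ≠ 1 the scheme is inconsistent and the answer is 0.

b = (1/3, -1, 5/3)
c = (0, -22/13, 5/7)
Ac = (0, 0, 44/91)
Σ b_i: 1/3·1 + (-1)·1 + 5/3·1 = 1 ✓
b·c: (-1)·(-22/13) + 5/3·5/7 = 787/273 ≠ 1/2 ⇒ order 1.

1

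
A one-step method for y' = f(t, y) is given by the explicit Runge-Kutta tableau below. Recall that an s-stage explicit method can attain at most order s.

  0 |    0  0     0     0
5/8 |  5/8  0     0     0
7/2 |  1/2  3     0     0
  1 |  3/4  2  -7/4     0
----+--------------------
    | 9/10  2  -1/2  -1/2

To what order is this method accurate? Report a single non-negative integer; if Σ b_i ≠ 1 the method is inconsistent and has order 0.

b = (9/10, 2, -1/2, -1/2)
c = (0, 5/8, 7/2, 1)
Ac = (0, 0, 15/8, -39/8)
Σ b_i: 9/10·1 + 2·1 + (-1/2)·1 + (-1/2)·1 = 19/10 ≠ 1 ⇒ order 0.

0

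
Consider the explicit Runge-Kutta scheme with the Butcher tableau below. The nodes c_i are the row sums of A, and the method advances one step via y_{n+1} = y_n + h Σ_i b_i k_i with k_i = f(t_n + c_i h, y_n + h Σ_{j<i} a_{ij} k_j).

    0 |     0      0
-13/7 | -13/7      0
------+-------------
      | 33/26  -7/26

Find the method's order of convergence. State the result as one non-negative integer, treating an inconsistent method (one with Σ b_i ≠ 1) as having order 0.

2

b = (33/26, -7/26)
c = (0, -13/7)
Σ b_i: 33/26·1 + (-7/26)·1 = 1 ✓
b·c: (-7/26)·(-13/7) = 1/2 ✓; 2 stages ⇒ order 2.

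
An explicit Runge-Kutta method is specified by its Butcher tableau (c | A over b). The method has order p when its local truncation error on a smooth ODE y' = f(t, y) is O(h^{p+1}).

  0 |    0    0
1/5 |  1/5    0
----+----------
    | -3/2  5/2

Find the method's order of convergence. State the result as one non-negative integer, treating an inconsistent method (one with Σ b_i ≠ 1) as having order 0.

2

b = (-3/2, 5/2)
c = (0, 1/5)
Σ b_i: (-3/2)·1 + 5/2·1 = 1 ✓
b·c: 5/2·1/5 = 1/2 ✓; 2 stages ⇒ order 2.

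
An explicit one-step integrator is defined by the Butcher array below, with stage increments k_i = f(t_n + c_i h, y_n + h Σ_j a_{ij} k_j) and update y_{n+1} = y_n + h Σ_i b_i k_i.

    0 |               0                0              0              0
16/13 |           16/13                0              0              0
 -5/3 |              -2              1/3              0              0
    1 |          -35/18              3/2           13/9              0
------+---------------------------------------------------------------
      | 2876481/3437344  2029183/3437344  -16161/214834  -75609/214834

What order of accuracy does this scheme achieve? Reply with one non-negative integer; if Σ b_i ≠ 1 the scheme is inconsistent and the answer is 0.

b = (2876481/3437344, 2029183/3437344, -16161/214834, -75609/214834)
c = (0, 16/13, -5/3, 1)
Ac = (0, 0, 16/39, -197/351)
Σ b_i: 2876481/3437344·1 + 2029183/3437344·1 + (-16161/214834)·1 + (-75609/214834)·1 = 1 ✓
b·c: 2029183/3437344·16/13 + (-16161/214834)·(-5/3) + (-75609/214834)·1 = 1/2 ✓
b·c²: 2029183/3437344·256/169 + (-16161/214834)·25/9 + (-75609/214834)·1 = 1/3 ✓
b·Ac: (-16161/214834)·16/39 + (-75609/214834)·(-197/351) = 1/6 ✓
b·c³: 2029183/3437344·4096/2197 + (-16161/214834)·(-125/27) + (-75609/214834)·1 = 13785875/12567789 ≠ 1/4 ⇒ order 3.
b·(c∘Ac): (-16161/214834)·(-80/117) + (-75609/214834)·(-197/351) = 695319/2792842 ≠ 1/8
b·Ac²: (-16161/214834)·256/507 + (-75609/214834)·86029/13689 = -56549329/25135578 ≠ 1/12
b·A²c: (-75609/214834)·16/27 = -67208/322251 ≠ 1/24

3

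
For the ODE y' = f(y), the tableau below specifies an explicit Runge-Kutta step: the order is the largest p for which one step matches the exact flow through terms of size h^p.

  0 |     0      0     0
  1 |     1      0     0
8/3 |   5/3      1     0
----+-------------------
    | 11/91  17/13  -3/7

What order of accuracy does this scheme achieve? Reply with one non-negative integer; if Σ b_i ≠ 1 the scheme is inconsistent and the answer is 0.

b = (11/91, 17/13, -3/7)
c = (0, 1, 8/3)
Ac = (0, 0, 1)
Σ b_i: 11/91·1 + 17/13·1 + (-3/7)·1 = 1 ✓
b·c: 17/13·1 + (-3/7)·8/3 = 15/91 ≠ 1/2 ⇒ order 1.

1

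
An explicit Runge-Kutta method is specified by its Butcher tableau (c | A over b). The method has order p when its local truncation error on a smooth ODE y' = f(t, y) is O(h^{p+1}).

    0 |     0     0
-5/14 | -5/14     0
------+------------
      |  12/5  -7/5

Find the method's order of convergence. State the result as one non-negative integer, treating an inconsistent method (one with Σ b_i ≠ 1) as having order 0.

2

b = (12/5, -7/5)
c = (0, -5/14)
Σ b_i: 12/5·1 + (-7/5)·1 = 1 ✓
b·c: (-7/5)·(-5/14) = 1/2 ✓; 2 stages ⇒ order 2.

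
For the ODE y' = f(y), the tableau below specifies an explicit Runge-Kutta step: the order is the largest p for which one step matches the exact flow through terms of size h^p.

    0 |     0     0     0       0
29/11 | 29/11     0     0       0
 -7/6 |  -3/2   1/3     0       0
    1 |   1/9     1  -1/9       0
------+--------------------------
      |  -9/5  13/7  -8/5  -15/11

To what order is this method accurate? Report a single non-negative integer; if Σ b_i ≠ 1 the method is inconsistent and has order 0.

0

b = (-9/5, 13/7, -8/5, -15/11)
c = (0, 29/11, -7/6, 1)
Ac = (0, 0, 29/33, 1643/594)
Σ b_i: (-9/5)·1 + 13/7·1 + (-8/5)·1 + (-15/11)·1 = -1119/385 ≠ 1 ⇒ order 0.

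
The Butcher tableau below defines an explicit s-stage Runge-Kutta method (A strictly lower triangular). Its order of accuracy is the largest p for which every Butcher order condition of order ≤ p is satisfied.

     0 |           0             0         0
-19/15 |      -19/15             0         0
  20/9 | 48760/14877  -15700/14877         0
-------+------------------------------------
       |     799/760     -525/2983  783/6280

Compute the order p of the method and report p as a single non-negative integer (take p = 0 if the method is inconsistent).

b = (799/760, -525/2983, 783/6280)
c = (0, -19/15, 20/9)
Ac = (0, 0, 3140/2349)
Σ b_i: 799/760·1 + (-525/2983)·1 + 783/6280·1 = 1 ✓
b·c: (-525/2983)·(-19/15) + 783/6280·20/9 = 1/2 ✓
b·c²: (-525/2983)·361/225 + 783/6280·400/81 = 1/3 ✓
b·Ac: 783/6280·3140/2349 = 1/6 ✓; 3 stages ⇒ order 3.

3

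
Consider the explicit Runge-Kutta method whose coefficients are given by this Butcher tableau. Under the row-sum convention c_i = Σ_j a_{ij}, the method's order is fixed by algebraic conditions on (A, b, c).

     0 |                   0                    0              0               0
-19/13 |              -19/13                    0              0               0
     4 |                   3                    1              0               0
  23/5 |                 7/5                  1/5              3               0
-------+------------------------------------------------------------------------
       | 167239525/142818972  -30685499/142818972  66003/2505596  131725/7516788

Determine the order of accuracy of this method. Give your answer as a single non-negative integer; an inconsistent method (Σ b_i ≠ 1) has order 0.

3

b = (167239525/142818972, -30685499/142818972, 66003/2505596, 131725/7516788)
c = (0, -19/13, 4, 23/5)
Ac = (0, 0, -19/13, 761/65)
Σ b_i: 167239525/142818972·1 + (-30685499/142818972)·1 + 66003/2505596·1 + 131725/7516788·1 = 1 ✓
b·c: (-30685499/142818972)·(-19/13) + 66003/2505596·4 + 131725/7516788·23/5 = 1/2 ✓
b·c²: (-30685499/142818972)·361/169 + 66003/2505596·16 + 131725/7516788·529/25 = 1/3 ✓
b·Ac: 66003/2505596·(-19/13) + 131725/7516788·761/65 = 1/6 ✓
b·c³: (-30685499/142818972)·(-6859/2197) + 66003/2505596·64 + 131725/7516788·12167/125 = 25446873/6263990 ≠ 1/4 ⇒ order 3.
b·(c∘Ac): 66003/2505596·(-76/13) + 131725/7516788·17503/325 = 77174623/97718244 ≠ 1/8
b·Ac²: 66003/2505596·361/169 + 131725/7516788·40921/845 = 44213269/48859122 ≠ 1/12
b·A²c: 131725/7516788·(-57/13) = -2502775/32572748 ≠ 1/24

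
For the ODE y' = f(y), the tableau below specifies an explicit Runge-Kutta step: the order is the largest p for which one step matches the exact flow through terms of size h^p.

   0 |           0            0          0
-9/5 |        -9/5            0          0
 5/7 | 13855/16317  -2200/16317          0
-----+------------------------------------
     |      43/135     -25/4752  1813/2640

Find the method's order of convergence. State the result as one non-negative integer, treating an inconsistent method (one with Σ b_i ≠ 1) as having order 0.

3

b = (43/135, -25/4752, 1813/2640)
c = (0, -9/5, 5/7)
Ac = (0, 0, 440/1813)
Σ b_i: 43/135·1 + (-25/4752)·1 + 1813/2640·1 = 1 ✓
b·c: (-25/4752)·(-9/5) + 1813/2640·5/7 = 1/2 ✓
b·c²: (-25/4752)·81/25 + 1813/2640·25/49 = 1/3 ✓
b·Ac: 1813/2640·440/1813 = 1/6 ✓; 3 stages ⇒ order 3.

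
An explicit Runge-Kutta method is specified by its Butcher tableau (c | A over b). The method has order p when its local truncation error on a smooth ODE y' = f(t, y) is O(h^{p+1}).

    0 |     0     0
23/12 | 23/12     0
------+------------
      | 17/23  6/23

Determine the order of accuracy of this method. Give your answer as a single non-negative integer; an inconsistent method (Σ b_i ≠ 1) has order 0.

b = (17/23, 6/23)
c = (0, 23/12)
Σ b_i: 17/23·1 + 6/23·1 = 1 ✓
b·c: 6/23·23/12 = 1/2 ✓; 2 stages ⇒ order 2.

2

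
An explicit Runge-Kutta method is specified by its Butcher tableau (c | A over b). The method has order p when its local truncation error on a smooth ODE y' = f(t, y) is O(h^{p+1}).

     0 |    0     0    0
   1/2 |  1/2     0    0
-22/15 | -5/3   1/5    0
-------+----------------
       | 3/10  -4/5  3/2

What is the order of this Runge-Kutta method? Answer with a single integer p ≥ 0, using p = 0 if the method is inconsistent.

1

b = (3/10, -4/5, 3/2)
c = (0, 1/2, -22/15)
Ac = (0, 0, 1/10)
Σ b_i: 3/10·1 + (-4/5)·1 + 3/2·1 = 1 ✓
b·c: (-4/5)·1/2 + 3/2·(-22/15) = -13/5 ≠ 1/2 ⇒ order 1.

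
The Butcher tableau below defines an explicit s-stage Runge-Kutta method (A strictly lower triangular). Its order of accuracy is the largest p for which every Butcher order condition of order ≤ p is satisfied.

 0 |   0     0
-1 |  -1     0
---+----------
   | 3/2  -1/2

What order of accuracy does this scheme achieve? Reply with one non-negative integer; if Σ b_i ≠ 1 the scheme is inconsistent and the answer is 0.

b = (3/2, -1/2)
c = (0, -1)
Σ b_i: 3/2·1 + (-1/2)·1 = 1 ✓
b·c: (-1/2)·(-1) = 1/2 ✓; 2 stages ⇒ order 2.

2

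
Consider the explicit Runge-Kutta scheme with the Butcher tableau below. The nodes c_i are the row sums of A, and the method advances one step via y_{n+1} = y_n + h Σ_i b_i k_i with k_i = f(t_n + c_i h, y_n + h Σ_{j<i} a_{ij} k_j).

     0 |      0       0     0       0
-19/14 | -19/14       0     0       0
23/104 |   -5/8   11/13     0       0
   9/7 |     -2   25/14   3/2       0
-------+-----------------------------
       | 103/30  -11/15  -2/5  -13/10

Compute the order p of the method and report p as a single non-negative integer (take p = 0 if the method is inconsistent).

1

b = (103/30, -11/15, -2/5, -13/10)
c = (0, -19/14, 23/104, 9/7)
Ac = (0, 0, -209/182, -21319/10192)
Σ b_i: 103/30·1 + (-11/15)·1 + (-2/5)·1 + (-13/10)·1 = 1 ✓
b·c: (-11/15)·(-19/14) + (-2/5)·23/104 + (-13/10)·9/7 = -835/1092 ≠ 1/2 ⇒ order 1.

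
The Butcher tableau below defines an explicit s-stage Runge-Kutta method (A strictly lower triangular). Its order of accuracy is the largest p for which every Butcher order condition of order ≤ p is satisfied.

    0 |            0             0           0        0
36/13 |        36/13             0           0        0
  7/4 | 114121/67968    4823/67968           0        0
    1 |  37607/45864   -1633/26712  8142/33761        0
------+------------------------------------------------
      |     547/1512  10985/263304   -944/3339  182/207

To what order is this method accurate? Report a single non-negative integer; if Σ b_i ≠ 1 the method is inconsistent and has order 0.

4

b = (547/1512, 10985/263304, -944/3339, 182/207)
c = (0, 36/13, 7/4, 1)
Ac = (0, 0, 371/1888, 23/91)
Σ b_i: 547/1512·1 + 10985/263304·1 + (-944/3339)·1 + 182/207·1 = 1 ✓
b·c: 10985/263304·36/13 + (-944/3339)·7/4 + 182/207·1 = 1/2 ✓
b·c²: 10985/263304·1296/169 + (-944/3339)·49/16 + 182/207·1 = 1/3 ✓
b·Ac: (-944/3339)·371/1888 + 182/207·23/91 = 1/6 ✓
b·c³: 10985/263304·46656/2197 + (-944/3339)·343/64 + 182/207·1 = 1/4 ✓
b·(c∘Ac): (-944/3339)·2597/7552 + 182/207·23/91 = 1/8 ✓
b·Ac²: (-944/3339)·3339/6136 + 182/207·2553/9464 = 1/12 ✓
b·A²c: 182/207·69/1456 = 1/24 ✓; 4 stages ⇒ order 4.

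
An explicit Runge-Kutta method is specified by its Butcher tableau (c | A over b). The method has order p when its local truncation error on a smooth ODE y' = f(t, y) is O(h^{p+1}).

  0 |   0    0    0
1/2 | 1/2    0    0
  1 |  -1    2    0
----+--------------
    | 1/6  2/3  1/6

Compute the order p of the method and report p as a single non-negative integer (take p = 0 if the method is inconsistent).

3

b = (1/6, 2/3, 1/6)
c = (0, 1/2, 1)
Ac = (0, 0, 1)
Σ b_i: 1/6·1 + 2/3·1 + 1/6·1 = 1 ✓
b·c: 2/3·1/2 + 1/6·1 = 1/2 ✓
b·c²: 2/3·1/4 + 1/6·1 = 1/3 ✓
b·Ac: 1/6·1 = 1/6 ✓; 3 stages ⇒ order 3.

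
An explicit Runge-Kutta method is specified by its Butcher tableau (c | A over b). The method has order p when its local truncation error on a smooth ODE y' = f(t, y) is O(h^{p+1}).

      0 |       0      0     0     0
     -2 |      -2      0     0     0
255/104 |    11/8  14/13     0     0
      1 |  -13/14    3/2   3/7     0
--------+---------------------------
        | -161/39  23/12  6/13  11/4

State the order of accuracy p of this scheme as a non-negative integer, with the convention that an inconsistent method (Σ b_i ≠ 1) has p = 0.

1

b = (-161/39, 23/12, 6/13, 11/4)
c = (0, -2, 255/104, 1)
Ac = (0, 0, -28/13, -1419/728)
Σ b_i: (-161/39)·1 + 23/12·1 + 6/13·1 + 11/4·1 = 1 ✓
b·c: 23/12·(-2) + 6/13·255/104 + 11/4·1 = 49/1014 ≠ 1/2 ⇒ order 1.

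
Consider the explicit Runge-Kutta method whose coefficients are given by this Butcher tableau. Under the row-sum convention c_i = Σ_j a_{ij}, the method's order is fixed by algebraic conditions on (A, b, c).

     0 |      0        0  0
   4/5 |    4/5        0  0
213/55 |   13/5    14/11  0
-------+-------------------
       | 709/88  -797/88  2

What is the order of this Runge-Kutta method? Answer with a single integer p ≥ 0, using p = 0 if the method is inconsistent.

2

b = (709/88, -797/88, 2)
c = (0, 4/5, 213/55)
Ac = (0, 0, 56/55)
Σ b_i: 709/88·1 + (-797/88)·1 + 2·1 = 1 ✓
b·c: (-797/88)·4/5 + 2·213/55 = 1/2 ✓
b·c²: (-797/88)·16/25 + 2·45369/3025 = 73204/3025 ≠ 1/3 ⇒ order 2.
b·Ac: 2·56/55 = 112/55 ≠ 1/6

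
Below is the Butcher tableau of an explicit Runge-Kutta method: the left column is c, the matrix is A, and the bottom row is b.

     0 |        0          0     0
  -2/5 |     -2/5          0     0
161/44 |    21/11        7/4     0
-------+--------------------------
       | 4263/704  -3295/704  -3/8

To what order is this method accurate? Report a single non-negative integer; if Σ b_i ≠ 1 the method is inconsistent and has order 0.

b = (4263/704, -3295/704, -3/8)
c = (0, -2/5, 161/44)
Ac = (0, 0, -7/10)
Σ b_i: 4263/704·1 + (-3295/704)·1 + (-3/8)·1 = 1 ✓
b·c: (-3295/704)·(-2/5) + (-3/8)·161/44 = 1/2 ✓
b·c²: (-3295/704)·4/25 + (-3/8)·25921/1936 = -446807/77440 ≠ 1/3 ⇒ order 2.
b·Ac: (-3/8)·(-7/10) = 21/80 ≠ 1/6

2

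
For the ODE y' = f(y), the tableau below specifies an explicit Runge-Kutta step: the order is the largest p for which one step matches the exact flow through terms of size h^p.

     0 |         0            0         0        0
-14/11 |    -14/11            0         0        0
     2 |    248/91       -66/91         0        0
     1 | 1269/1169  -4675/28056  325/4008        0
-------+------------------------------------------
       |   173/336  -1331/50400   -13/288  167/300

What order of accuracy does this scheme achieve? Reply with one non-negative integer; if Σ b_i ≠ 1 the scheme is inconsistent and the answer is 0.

b = (173/336, -1331/50400, -13/288, 167/300)
c = (0, -14/11, 2, 1)
Ac = (0, 0, 12/13, 125/334)
Σ b_i: 173/336·1 + (-1331/50400)·1 + (-13/288)·1 + 167/300·1 = 1 ✓
b·c: (-1331/50400)·(-14/11) + (-13/288)·2 + 167/300·1 = 1/2 ✓
b·c²: (-1331/50400)·196/121 + (-13/288)·4 + 167/300·1 = 1/3 ✓
b·Ac: (-13/288)·12/13 + 167/300·125/334 = 1/6 ✓
b·c³: (-1331/50400)·(-2744/1331) + (-13/288)·8 + 167/300·1 = 1/4 ✓
b·(c∘Ac): (-13/288)·24/13 + 167/300·125/334 = 1/8 ✓
b·Ac²: (-13/288)·(-168/143) + 167/300·100/1837 = 1/12 ✓
b·A²c: 167/300·25/334 = 1/24 ✓; 4 stages ⇒ order 4.

4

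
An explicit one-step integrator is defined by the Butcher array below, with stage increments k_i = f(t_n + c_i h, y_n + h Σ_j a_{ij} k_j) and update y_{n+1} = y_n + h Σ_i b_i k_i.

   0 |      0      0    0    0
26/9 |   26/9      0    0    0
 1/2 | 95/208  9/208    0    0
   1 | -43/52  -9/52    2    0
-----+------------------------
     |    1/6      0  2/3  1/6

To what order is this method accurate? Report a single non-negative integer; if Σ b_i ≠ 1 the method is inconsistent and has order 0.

b = (1/6, 0, 2/3, 1/6)
c = (0, 26/9, 1/2, 1)
Ac = (0, 0, 1/8, 1/2)
Σ b_i: 1/6·1 + 2/3·1 + 1/6·1 = 1 ✓
b·c: 2/3·1/2 + 1/6·1 = 1/2 ✓
b·c²: 2/3·1/4 + 1/6·1 = 1/3 ✓
b·Ac: 2/3·1/8 + 1/6·1/2 = 1/6 ✓
b·c³: 2/3·1/8 + 1/6·1 = 1/4 ✓
b·(c∘Ac): 2/3·1/16 + 1/6·1/2 = 1/8 ✓
b·Ac²: 2/3·13/36 + 1/6·(-17/18) = 1/12 ✓
b·A²c: 1/6·1/4 = 1/24 ✓; 4 stages ⇒ order 4.

4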